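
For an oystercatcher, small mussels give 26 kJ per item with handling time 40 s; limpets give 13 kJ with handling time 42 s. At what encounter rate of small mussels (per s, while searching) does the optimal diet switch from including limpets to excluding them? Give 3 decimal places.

0.023 per s

At the threshold, the rate on small mussels alone equals the profitability of limpets: λ·26/(1 + λ·40) = 13/42 = 0.3095.
Rearranging, λ(26 − 0.3095×40) = 0.3095, so λ = 0.3095/13.62 = 0.02273 per s.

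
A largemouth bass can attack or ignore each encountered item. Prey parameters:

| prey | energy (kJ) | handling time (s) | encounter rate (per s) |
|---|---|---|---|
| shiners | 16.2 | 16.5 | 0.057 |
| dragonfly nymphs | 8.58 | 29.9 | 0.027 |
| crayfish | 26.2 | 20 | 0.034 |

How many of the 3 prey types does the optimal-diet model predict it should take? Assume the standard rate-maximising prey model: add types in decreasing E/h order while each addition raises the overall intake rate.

2

Rank by E/h (kJ/s): crayfish 1.31, shiners 0.982, dragonfly nymphs 0.287. Include each in turn until the next type's E/h falls below the running intake rate.
Rate on top 1: 0.5302. shiners: 0.982 > 0.5302 → include.
Rate on top 2: 0.6923. dragonfly nymphs: 0.287 < 0.6923 → exclude; stop.
Optimal diet: crayfish, shiners — 2 of 3 types.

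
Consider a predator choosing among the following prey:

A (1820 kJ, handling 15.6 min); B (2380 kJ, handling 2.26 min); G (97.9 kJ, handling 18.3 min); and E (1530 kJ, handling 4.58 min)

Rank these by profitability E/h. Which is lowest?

In descending order of E/h:
B: 2380/2.26 = 1.05e+03 kJ/min
E: 1530/4.58 = 334 kJ/min
A: 1820/15.6 = 117 kJ/min
G: 97.9/18.3 = 5.35 kJ/min

G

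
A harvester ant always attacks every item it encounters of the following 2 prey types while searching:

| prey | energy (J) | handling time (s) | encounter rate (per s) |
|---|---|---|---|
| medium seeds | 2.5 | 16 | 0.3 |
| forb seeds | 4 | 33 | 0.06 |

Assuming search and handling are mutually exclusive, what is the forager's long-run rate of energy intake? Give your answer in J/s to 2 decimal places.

0.13 J/s

R = Σλ_iE_i / (1 + Σλ_ih_i)
Numerator: 0.3×2.5 + 0.06×4 = 0.99
Denominator: 1 + 0.3×16 + 0.06×33 = 7.78
R = 0.99/7.78 = 0.1272 J/s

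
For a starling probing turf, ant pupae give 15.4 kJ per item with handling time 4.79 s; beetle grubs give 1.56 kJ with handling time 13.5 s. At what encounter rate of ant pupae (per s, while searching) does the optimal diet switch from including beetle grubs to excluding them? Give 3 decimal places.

Drop beetle grubs once their profitability E₂/h₂ falls below the rate achievable on ant pupae alone: E₂/h₂ = λE₁/(1 + λh₁).
Solve for λ: λE₁h₂ = E₂(1 + λh₁) → λ(E₁h₂ − E₂h₁) = E₂ → λ = E₂/(E₁h₂ − E₂h₁).
λ = 1.56/(15.4×13.5 − 1.56×4.79) = 1.56/200.4 = 0.007783 per s.

0.008 per s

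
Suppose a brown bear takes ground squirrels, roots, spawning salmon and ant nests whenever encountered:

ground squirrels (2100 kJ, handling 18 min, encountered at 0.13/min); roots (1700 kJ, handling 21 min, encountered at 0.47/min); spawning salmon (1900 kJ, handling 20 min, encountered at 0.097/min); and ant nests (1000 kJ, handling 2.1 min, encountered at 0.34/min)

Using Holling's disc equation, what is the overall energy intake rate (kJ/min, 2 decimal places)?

100.62 kJ/min

R = Σλ_iE_i / (1 + Σλ_ih_i)
Numerator: 0.13×2100 + 0.47×1700 + 0.097×1900 + 0.34×1000 = 1596
Denominator: 1 + 0.13×18 + 0.47×21 + 0.097×20 + 0.34×2.1 = 15.86
R = 1596/15.86 = 100.6 kJ/min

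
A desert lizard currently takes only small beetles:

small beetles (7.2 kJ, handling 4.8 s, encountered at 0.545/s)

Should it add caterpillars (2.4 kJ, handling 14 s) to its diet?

Current rate: (0.545×7.2)/(1 + 0.545×4.8) = 1.085 kJ/s.
caterpillars: E/h = 2.4/14 = 0.1714 kJ/s.
Since 0.1714 < R, time spent handling caterpillars is better spent searching.

No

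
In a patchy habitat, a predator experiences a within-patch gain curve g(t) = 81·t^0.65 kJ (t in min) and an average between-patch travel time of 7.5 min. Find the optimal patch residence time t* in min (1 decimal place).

By the marginal value theorem, leave when the instantaneous gain rate g'(t) equals the habitat-wide average g(t)/(T + t).
g'(t) = 0.65·81·t^-0.35. Setting 0.65·81·t^-0.35 = 81·t^0.65/(7.5+t) gives 0.65(7.5+t) = t, so 0.35·t = 0.65×7.5.
t* = 0.65×7.5/0.35 = 13.93 min.

13.9 min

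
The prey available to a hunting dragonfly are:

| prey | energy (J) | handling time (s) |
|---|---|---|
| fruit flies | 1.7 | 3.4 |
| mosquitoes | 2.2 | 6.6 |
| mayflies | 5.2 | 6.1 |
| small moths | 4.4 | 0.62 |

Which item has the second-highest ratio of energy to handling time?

In descending order of E/h:
small moths: 4.4/0.62 = 7.1 J/s
mayflies: 5.2/6.1 = 0.852 J/s
fruit flies: 1.7/3.4 = 0.5 J/s
mosquitoes: 2.2/6.6 = 0.333 J/s

mayflies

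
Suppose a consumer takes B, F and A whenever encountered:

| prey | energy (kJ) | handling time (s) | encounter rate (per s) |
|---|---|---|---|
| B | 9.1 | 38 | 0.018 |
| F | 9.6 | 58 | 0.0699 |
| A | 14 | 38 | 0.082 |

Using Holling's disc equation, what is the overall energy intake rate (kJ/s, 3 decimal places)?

R = (0.018×9.1 + 0.0699×9.6 + 0.082×14) / (1 + 0.018×38 + 0.0699×58 + 0.082×38) = 1.983/8.854 = 0.2239 kJ/s.

0.224 kJ/s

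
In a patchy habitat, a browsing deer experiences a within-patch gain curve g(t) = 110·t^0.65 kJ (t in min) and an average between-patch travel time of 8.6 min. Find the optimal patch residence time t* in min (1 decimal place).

By the marginal value theorem, leave when the instantaneous gain rate g'(t) equals the habitat-wide average g(t)/(T + t).
g'(t) = 0.65·110·t^-0.35. Setting 0.65·110·t^-0.35 = 110·t^0.65/(8.6+t) gives 0.65(8.6+t) = t, so 0.35·t = 0.65×8.6.
t* = 0.65×8.6/0.35 = 15.97 min.

16.0 min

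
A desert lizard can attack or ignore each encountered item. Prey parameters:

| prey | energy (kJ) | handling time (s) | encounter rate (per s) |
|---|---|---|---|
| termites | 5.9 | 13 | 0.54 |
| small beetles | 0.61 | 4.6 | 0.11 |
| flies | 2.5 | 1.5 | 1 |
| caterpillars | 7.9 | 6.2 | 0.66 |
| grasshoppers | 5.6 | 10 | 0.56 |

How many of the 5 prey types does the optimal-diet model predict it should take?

2

Profitabilities (E/h, kJ/s): flies 1.67, caterpillars 1.27, grasshoppers 0.56, termites 0.454, small beetles 0.133. Add prey in this order while the next type's profitability exceeds the intake rate on those already taken.
Rate on top 1: 1. caterpillars: 1.27 > 1 → include.
Rate on top 2: 1.17. grasshoppers: 0.56 < 1.17 → exclude; stop.
Optimal diet: flies, caterpillars — 2 of 5 types.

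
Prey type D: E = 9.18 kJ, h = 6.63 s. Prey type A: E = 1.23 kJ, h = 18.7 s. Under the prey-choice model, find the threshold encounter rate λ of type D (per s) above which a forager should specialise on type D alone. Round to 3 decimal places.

Drop type A once their profitability E₂/h₂ falls below the rate achievable on type D alone: E₂/h₂ = λE₁/(1 + λh₁).
Solve for λ: λE₁h₂ = E₂(1 + λh₁) → λ(E₁h₂ − E₂h₁) = E₂ → λ = E₂/(E₁h₂ − E₂h₁).
λ = 1.23/(9.18×18.7 − 1.23×6.63) = 1.23/163.5 = 0.007522 per s.

0.008 per s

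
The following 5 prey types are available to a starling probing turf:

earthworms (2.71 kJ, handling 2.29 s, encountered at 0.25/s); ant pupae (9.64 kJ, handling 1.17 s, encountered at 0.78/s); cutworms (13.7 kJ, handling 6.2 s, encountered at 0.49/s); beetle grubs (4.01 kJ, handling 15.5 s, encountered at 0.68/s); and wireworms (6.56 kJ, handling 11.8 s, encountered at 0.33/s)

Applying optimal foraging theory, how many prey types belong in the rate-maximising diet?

Profitabilities (E/h, kJ/s): ant pupae 8.24, cutworms 2.21, earthworms 1.18, wireworms 0.556, beetle grubs 0.259. Add prey in this order while the next type's profitability exceeds the intake rate on those already taken.
Rate on top 1: 3.931. cutworms: 2.21 < 3.931 → exclude; stop.
Optimal diet: ant pupae — 1 of 5 types.

1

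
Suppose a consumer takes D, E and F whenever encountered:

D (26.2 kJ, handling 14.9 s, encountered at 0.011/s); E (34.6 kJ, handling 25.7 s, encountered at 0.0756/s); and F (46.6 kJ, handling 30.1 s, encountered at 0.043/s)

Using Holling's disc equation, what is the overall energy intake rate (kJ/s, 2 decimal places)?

Energy encountered per unit search time: 0.011×26.2 + 0.0756×34.6 + 0.043×46.6 = 4.908 kJ/s.
Handling time per unit search time: 0.011×14.9 + 0.0756×25.7 + 0.043×30.1 = 3.401.
Rate = 4.908/(1 + 3.401) = 1.115 kJ/s.

1.12 kJ/s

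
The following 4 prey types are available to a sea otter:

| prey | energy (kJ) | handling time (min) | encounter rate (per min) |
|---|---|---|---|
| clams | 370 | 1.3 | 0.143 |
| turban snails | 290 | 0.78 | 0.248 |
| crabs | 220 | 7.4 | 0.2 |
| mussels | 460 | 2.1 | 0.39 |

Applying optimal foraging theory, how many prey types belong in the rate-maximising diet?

E/h in descending order: turban snails 372, clams 285, mussels 219, crabs 29.7 kJ/min. The optimal diet is the largest prefix of this list for which every included type satisfies E_i/h_i > R on the types above it.
Rate on top 1: 60.26. clams: 285 > 60.26 → include.
Rate on top 2: 90.5. mussels: 219 > 90.5 → include.
Rate on top 3: 138.4. crabs: 29.7 < 138.4 → exclude; stop.
Optimal diet: turban snails, clams, mussels — 3 of 4 types.

3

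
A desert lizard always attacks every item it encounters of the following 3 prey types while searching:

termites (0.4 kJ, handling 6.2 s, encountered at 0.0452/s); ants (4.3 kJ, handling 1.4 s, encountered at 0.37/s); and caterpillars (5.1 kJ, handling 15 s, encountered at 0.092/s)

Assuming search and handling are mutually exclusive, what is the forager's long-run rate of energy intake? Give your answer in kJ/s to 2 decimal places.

0.65 kJ/s

R = Σλ_iE_i / (1 + Σλ_ih_i)
Numerator: 0.0452×0.4 + 0.37×4.3 + 0.092×5.1 = 2.078
Denominator: 1 + 0.0452×6.2 + 0.37×1.4 + 0.092×15 = 3.178
R = 2.078/3.178 = 0.6539 kJ/s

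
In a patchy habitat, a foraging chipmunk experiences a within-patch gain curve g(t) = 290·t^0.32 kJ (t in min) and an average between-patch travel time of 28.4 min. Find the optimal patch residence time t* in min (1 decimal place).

Maximise g(t)/(T+t): set derivative to zero → g'(t)(T+t) = g(t).
g'(t) = 0.32·290·t^-0.68. Setting 0.32·290·t^-0.68 = 290·t^0.32/(28.4+t) gives 0.32(28.4+t) = t, so 0.68·t = 0.32×28.4.
t* = 0.32×28.4/0.68 = 13.36 min.

13.4 min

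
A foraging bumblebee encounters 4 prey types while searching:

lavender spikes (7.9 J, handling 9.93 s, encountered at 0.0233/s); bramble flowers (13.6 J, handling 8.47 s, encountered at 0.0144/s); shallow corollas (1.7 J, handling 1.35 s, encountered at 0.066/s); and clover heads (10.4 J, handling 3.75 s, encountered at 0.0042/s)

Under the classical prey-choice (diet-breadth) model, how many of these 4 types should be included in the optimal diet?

4

Profitabilities (E/h, J/s): clover heads 2.77, bramble flowers 1.61, shallow corollas 1.26, lavender spikes 0.796. Add prey in this order while the next type's profitability exceeds the intake rate on those already taken.
Rate on top 1: 0.043. bramble flowers: 1.61 > 0.043 → include.
Rate on top 2: 0.2105. shallow corollas: 1.26 > 0.2105 → include.
Rate on top 3: 0.2867. lavender spikes: 0.796 > 0.2867 → include.
Optimal diet: clover heads, bramble flowers, shallow corollas, lavender spikes — 4 of 4 types.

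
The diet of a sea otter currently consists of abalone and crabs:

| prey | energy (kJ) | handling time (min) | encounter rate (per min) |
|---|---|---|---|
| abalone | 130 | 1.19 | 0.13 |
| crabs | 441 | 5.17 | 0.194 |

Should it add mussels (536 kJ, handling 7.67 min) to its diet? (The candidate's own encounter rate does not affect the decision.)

Yes

On abalone and crabs alone, R = ΣλE/(1+Σλh) = 102.5/2.158 = 47.48 kJ/min.
mussels: E/h = 536/7.67 = 69.88 kJ/min.
Since 69.88 > R, including mussels increases the long-run rate.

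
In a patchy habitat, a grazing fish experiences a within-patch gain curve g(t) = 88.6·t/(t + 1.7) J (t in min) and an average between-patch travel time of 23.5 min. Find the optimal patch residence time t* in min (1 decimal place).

6.3 min

By the marginal value theorem, leave when the instantaneous gain rate g'(t) equals the habitat-wide average g(t)/(T + t).
g'(t) = 88.6·1.7/(t + 1.7)². Setting 88.6·1.7/(t+1.7)² = 88.6t/[(t+1.7)(23.5+t)] gives 1.7(23.5+t) = t(t+1.7), so t² = 1.7×23.5 = 39.95.
t* = √39.95 = 6.321 min.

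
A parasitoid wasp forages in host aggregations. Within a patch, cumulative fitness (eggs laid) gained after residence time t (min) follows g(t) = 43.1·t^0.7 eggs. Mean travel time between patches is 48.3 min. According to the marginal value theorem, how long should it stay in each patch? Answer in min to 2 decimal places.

112.70 min

Maximise g(t)/(T+t): set derivative to zero → g'(t)(T+t) = g(t).
g'(t) = 0.7·43.1·t^-0.3. Setting 0.7·43.1·t^-0.3 = 43.1·t^0.7/(48.3+t) gives 0.7(48.3+t) = t, so 0.30·t = 0.7×48.3.
t* = 0.7×48.3/0.30 = 112.7 min.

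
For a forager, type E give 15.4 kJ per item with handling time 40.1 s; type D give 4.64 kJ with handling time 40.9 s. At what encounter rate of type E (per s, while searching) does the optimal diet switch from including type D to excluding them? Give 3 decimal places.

The zero-one rule: include type D iff E₂/h₂ > λE₁/(1+λh₁). Equality gives the switch point.
λE₁h₂ = E₂ + λE₂h₁ ⇒ λ = E₂/(E₁h₂ − E₂h₁) = 4.64/(629.9 − 186.1) = 0.01046 per s.

0.010 per s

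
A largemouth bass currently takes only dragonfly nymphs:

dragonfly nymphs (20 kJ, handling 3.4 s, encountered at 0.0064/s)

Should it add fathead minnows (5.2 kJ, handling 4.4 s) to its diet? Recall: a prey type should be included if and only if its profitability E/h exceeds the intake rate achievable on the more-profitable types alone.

On dragonfly nymphs alone, R = ΣλE/(1+Σλh) = 0.128/1.022 = 0.1253 kJ/s.
Profitability of fathead minnows: 5.2/4.4 = 1.182 kJ/s.
Since 1.182 > R, including fathead minnows increases the long-run rate.

Yes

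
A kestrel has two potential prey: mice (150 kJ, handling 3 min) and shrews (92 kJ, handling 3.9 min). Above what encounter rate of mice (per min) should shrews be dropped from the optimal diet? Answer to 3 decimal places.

0.298 per min

At the threshold, the rate on mice alone equals the profitability of shrews: λ·150/(1 + λ·3) = 92/3.9 = 23.59.
Rearranging, λ(150 − 23.59×3) = 23.59, so λ = 23.59/79.23 = 0.2977 per min.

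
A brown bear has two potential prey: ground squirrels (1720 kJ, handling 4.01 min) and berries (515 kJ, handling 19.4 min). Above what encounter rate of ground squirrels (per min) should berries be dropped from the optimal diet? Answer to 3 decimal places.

Drop berries once their profitability E₂/h₂ falls below the rate achievable on ground squirrels alone: E₂/h₂ = λE₁/(1 + λh₁).
Solve for λ: λE₁h₂ = E₂(1 + λh₁) → λ(E₁h₂ − E₂h₁) = E₂ → λ = E₂/(E₁h₂ − E₂h₁).
λ = 515/(1720×19.4 − 515×4.01) = 515/3.13e+04 = 0.01645 per min.

0.016 per min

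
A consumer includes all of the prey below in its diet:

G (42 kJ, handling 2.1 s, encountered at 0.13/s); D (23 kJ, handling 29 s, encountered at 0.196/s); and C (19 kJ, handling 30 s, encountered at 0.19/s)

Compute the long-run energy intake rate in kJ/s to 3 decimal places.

1.073 kJ/s

R = (0.13×42 + 0.196×23 + 0.19×19) / (1 + 0.13×2.1 + 0.196×29 + 0.19×30) = 13.58/12.66 = 1.073 kJ/s.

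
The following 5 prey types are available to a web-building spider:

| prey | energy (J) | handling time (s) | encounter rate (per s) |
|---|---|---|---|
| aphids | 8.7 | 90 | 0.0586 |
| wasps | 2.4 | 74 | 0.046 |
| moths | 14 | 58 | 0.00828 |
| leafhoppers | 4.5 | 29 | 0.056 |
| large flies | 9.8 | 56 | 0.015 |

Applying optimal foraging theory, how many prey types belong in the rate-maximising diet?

E/h in descending order: moths 0.241, large flies 0.175, leafhoppers 0.155, aphids 0.0967, wasps 0.0324 J/s. The optimal diet is the largest prefix of this list for which every included type satisfies E_i/h_i > R on the types above it.
Rate on top 1: 0.07831. large flies: 0.175 > 0.07831 → include.
Rate on top 2: 0.1133. leafhoppers: 0.155 > 0.1133 → include.
Rate on top 3: 0.1305. aphids: 0.0967 < 0.1305 → exclude; stop.
Optimal diet: moths, large flies, leafhoppers — 3 of 5 types.

3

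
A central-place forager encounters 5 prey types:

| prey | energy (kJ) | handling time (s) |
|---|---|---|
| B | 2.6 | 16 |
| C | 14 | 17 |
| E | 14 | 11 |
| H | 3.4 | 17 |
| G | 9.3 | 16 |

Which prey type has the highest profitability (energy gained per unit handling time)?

E

In descending order of E/h:
E: 14/11 = 1.27 kJ/s
C: 14/17 = 0.824 kJ/s
G: 9.3/16 = 0.581 kJ/s
H: 3.4/17 = 0.2 kJ/s
B: 2.6/16 = 0.163 kJ/s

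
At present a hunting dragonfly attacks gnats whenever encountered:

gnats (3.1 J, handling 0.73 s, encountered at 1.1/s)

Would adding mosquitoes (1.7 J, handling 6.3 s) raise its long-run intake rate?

On gnats alone, R = ΣλE/(1+Σλh) = 3.41/1.803 = 1.891 J/s.
mosquitoes: E/h = 1.7/6.3 = 0.2698 J/s.
0.2698 < 1.891, so adding mosquitoes would lower the average — exclude it.

No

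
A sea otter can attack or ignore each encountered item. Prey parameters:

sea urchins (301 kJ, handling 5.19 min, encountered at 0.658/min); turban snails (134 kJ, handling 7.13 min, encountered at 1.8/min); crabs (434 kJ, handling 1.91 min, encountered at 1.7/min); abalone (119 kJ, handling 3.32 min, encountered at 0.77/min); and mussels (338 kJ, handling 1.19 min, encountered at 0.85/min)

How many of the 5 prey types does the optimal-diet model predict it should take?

Rank by E/h (kJ/min): mussels 284, crabs 227, sea urchins 58, abalone 35.8, turban snails 18.8. Include each in turn until the next type's E/h falls below the running intake rate.
Rate on top 1: 142.8. crabs: 227 > 142.8 → include.
Rate on top 2: 194.9. sea urchins: 58 < 194.9 → exclude; stop.
Optimal diet: mussels, crabs — 2 of 5 types.

2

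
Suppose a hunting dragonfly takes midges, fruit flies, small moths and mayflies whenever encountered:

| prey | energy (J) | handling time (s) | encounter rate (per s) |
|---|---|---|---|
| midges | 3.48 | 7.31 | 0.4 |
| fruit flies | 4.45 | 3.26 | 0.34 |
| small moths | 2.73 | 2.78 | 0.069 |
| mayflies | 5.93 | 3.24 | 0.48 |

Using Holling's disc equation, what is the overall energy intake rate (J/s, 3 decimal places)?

0.876 J/s

R = (0.4×3.48 + 0.34×4.45 + 0.069×2.73 + 0.48×5.93) / (1 + 0.4×7.31 + 0.34×3.26 + 0.069×2.78 + 0.48×3.24) = 5.94/6.779 = 0.8761 J/s.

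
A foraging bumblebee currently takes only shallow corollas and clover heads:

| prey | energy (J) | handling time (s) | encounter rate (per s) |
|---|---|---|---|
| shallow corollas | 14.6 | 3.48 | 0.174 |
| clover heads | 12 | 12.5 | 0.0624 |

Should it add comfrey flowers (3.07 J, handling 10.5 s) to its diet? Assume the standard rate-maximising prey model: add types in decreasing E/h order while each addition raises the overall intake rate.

No

On shallow corollas and clover heads alone, R = ΣλE/(1+Σλh) = 3.289/2.386 = 1.379 J/s.
comfrey flowers: E/h = 3.07/10.5 = 0.2924 J/s.
0.2924 < 1.379, so adding comfrey flowers would lower the average — exclude it.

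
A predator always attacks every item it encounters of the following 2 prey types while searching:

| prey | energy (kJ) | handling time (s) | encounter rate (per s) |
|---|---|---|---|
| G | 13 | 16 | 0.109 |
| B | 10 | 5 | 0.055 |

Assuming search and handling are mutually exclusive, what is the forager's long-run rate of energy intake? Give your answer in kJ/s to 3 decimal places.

Energy encountered per unit search time: 0.109×13 + 0.055×10 = 1.967 kJ/s.
Handling time per unit search time: 0.109×16 + 0.055×5 = 2.019.
Rate = 1.967/(1 + 2.019) = 0.6515 kJ/s.

0.652 kJ/s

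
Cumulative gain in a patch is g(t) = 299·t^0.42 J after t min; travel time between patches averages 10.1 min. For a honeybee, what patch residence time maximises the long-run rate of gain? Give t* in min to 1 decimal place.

Maximise g(t)/(T+t): set derivative to zero → g'(t)(T+t) = g(t).
g'(t) = 0.42·299·t^-0.58. Setting 0.42·299·t^-0.58 = 299·t^0.42/(10.1+t) gives 0.42(10.1+t) = t, so 0.58·t = 0.42×10.1.
t* = 0.42×10.1/0.58 = 7.314 min.

7.3 min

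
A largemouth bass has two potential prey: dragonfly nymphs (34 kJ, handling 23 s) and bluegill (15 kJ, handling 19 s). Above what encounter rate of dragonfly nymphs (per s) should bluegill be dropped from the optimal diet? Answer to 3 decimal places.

0.050 per s

The zero-one rule: include bluegill iff E₂/h₂ > λE₁/(1+λh₁). Equality gives the switch point.
λE₁h₂ = E₂ + λE₂h₁ ⇒ λ = E₂/(E₁h₂ − E₂h₁) = 15/(646 − 345) = 0.04983 per s.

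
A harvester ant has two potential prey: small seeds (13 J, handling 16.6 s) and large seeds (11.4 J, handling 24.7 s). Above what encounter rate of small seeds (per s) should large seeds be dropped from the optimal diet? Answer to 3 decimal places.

The zero-one rule: include large seeds iff E₂/h₂ > λE₁/(1+λh₁). Equality gives the switch point.
λE₁h₂ = E₂ + λE₂h₁ ⇒ λ = E₂/(E₁h₂ − E₂h₁) = 11.4/(321.1 − 189.2) = 0.08646 per s.

0.086 per s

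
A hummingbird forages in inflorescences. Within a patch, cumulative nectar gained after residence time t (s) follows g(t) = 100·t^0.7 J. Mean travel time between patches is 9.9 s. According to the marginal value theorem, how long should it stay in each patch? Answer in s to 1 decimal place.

23.1 s

Optimal t* satisfies g'(t*) = g(t*)/(T + t*).
g'(t) = 0.7·100·t^-0.3. Setting 0.7·100·t^-0.3 = 100·t^0.7/(9.9+t) gives 0.7(9.9+t) = t, so 0.30·t = 0.7×9.9.
t* = 0.7×9.9/0.30 = 23.1 s.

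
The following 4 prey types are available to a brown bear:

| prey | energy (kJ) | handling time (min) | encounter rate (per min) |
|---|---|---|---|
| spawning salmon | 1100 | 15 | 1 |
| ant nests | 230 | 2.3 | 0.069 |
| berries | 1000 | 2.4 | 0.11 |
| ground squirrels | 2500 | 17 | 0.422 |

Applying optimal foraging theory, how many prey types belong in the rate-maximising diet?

Rank by E/h (kJ/min): berries 417, ground squirrels 147, ant nests 100, spawning salmon 73.3. Include each in turn until the next type's E/h falls below the running intake rate.
Rate on top 1: 87.03. ground squirrels: 147 > 87.03 → include.
Rate on top 2: 138.1. ant nests: 100 < 138.1 → exclude; stop.
Optimal diet: berries, ground squirrels — 2 of 4 types.

2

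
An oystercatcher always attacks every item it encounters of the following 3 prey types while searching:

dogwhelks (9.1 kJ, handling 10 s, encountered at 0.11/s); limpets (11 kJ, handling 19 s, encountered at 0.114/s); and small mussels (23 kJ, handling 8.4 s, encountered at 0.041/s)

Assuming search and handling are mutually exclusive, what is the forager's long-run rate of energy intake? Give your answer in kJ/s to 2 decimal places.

0.69 kJ/s

R = (0.11×9.1 + 0.114×11 + 0.041×23) / (1 + 0.11×10 + 0.114×19 + 0.041×8.4) = 3.198/4.61 = 0.6936 kJ/s.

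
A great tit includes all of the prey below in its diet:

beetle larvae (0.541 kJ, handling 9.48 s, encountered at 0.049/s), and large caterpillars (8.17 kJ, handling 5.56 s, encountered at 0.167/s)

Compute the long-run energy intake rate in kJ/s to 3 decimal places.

Energy encountered per unit search time: 0.049×0.541 + 0.167×8.17 = 1.391 kJ/s.
Handling time per unit search time: 0.049×9.48 + 0.167×5.56 = 1.393.
Rate = 1.391/(1 + 1.393) = 0.5812 kJ/s.

0.581 kJ/s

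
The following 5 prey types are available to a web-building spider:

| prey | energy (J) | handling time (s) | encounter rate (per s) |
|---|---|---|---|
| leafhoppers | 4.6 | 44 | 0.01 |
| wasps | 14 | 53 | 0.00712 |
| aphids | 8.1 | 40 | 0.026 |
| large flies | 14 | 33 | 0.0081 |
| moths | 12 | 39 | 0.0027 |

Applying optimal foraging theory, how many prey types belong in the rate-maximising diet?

E/h in descending order: large flies 0.424, moths 0.308, wasps 0.264, aphids 0.202, leafhoppers 0.105 J/s. The optimal diet is the largest prefix of this list for which every included type satisfies E_i/h_i > R on the types above it.
Rate on top 1: 0.08948. moths: 0.308 > 0.08948 → include.
Rate on top 2: 0.1062. wasps: 0.264 > 0.1062 → include.
Rate on top 3: 0.1403. aphids: 0.202 > 0.1403 → include.
Rate on top 4: 0.1635. leafhoppers: 0.105 < 0.1635 → exclude; stop.
Optimal diet: large flies, moths, wasps, aphids — 4 of 5 types.

4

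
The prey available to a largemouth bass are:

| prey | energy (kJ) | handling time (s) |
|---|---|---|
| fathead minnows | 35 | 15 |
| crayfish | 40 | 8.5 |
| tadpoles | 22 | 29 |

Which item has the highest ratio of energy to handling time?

crayfish

Profitability E/h (kJ/s): fathead minnows = 35/15 = 2.33, crayfish = 40/8.5 = 4.71, tadpoles = 22/29 = 0.759.
Ranked: crayfish > fathead minnows > tadpoles.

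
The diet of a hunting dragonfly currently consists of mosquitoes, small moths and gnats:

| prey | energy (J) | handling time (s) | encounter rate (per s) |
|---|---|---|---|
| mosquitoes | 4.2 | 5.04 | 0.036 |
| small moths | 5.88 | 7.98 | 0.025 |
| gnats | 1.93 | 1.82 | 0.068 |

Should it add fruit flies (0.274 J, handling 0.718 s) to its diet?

On mosquitoes, small moths and gnats alone, R = ΣλE/(1+Σλh) = 0.4294/1.505 = 0.2854 J/s.
Profitability of fruit flies: 0.274/0.718 = 0.3816 J/s.
0.3816 > 0.2854, so adding fruit flies raises the average — include it.

Yes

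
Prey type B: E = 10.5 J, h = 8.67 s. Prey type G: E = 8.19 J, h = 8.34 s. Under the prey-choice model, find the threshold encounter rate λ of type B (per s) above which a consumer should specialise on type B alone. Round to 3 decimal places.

At the threshold, the rate on type B alone equals the profitability of type G: λ·10.5/(1 + λ·8.67) = 8.19/8.34 = 0.982.
Rearranging, λ(10.5 − 0.982×8.67) = 0.982, so λ = 0.982/1.986 = 0.4945 per s.

0.494 per s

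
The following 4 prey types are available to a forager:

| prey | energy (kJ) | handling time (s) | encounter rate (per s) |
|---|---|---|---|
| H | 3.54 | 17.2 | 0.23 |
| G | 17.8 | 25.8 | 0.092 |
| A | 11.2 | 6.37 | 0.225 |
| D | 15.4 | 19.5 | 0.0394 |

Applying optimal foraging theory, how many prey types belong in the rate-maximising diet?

Rank by E/h (kJ/s): A 1.76, D 0.79, G 0.69, H 0.206. Include each in turn until the next type's E/h falls below the running intake rate.
Rate on top 1: 1.036. D: 0.79 < 1.036 → exclude; stop.
Optimal diet: A — 1 of 4 types.

1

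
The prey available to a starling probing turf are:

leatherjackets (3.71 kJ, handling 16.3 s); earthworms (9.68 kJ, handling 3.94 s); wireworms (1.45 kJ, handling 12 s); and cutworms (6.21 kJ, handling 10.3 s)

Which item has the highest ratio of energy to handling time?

earthworms

In descending order of E/h:
earthworms: 9.68/3.94 = 2.46 kJ/s
cutworms: 6.21/10.3 = 0.603 kJ/s
leatherjackets: 3.71/16.3 = 0.228 kJ/s
wireworms: 1.45/12 = 0.121 kJ/s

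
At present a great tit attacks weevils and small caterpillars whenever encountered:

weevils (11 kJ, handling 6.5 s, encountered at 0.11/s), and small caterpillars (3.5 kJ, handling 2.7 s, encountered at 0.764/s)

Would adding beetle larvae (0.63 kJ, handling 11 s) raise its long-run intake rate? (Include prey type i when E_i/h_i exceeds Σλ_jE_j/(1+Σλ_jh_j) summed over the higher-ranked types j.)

No

Current rate: (0.11×11 + 0.764×3.5)/(1 + 0.11×6.5 + 0.764×2.7) = 1.028 kJ/s.
Profitability of beetle larvae: 0.63/11 = 0.05727 kJ/s.
Since 0.05727 < R, time spent handling beetle larvae is better spent searching.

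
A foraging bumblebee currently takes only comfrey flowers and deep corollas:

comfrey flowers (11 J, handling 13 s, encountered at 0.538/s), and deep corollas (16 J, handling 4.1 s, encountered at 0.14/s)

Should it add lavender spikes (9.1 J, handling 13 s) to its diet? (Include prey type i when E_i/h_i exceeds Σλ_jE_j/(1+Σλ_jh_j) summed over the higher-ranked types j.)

Current rate: (0.538×11 + 0.14×16)/(1 + 0.538×13 + 0.14×4.1) = 0.9521 J/s.
Profitability of lavender spikes: 9.1/13 = 0.7 J/s.
Since 0.7 < R, time spent handling lavender spikes is better spent searching.

No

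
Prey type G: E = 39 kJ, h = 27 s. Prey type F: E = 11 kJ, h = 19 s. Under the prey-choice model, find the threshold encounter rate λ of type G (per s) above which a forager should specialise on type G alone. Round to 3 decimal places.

The zero-one rule: include type F iff E₂/h₂ > λE₁/(1+λh₁). Equality gives the switch point.
λE₁h₂ = E₂ + λE₂h₁ ⇒ λ = E₂/(E₁h₂ − E₂h₁) = 11/(741 − 297) = 0.02477 per s.

0.025 per s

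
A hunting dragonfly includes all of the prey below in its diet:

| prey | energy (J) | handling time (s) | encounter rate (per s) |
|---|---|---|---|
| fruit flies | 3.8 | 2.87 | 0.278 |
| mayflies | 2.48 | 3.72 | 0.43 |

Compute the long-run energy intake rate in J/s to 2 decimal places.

0.62 J/s

R = Σλ_iE_i / (1 + Σλ_ih_i)
Numerator: 0.278×3.8 + 0.43×2.48 = 2.123
Denominator: 1 + 0.278×2.87 + 0.43×3.72 = 3.397
R = 2.123/3.397 = 0.6248 J/s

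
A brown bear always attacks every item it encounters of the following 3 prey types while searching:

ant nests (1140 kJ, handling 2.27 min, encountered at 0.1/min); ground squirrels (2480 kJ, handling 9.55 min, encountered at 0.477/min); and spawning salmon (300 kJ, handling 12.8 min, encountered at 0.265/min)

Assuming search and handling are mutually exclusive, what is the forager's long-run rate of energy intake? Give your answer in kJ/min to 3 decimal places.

R = Σλ_iE_i / (1 + Σλ_ih_i)
Numerator: 0.1×1140 + 0.477×2480 + 0.265×300 = 1376
Denominator: 1 + 0.1×2.27 + 0.477×9.55 + 0.265×12.8 = 9.174
R = 1376/9.174 = 150 kJ/min

150.034 kJ/min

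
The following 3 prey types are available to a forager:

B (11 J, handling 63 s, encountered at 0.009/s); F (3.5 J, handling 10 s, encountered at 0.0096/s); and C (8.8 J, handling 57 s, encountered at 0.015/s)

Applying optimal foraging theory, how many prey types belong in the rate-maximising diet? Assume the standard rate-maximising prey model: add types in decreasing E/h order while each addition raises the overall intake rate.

3

Profitabilities (E/h, J/s): F 0.35, B 0.175, C 0.154. Add prey in this order while the next type's profitability exceeds the intake rate on those already taken.
Rate on top 1: 0.03066. B: 0.175 > 0.03066 → include.
Rate on top 2: 0.07974. C: 0.154 > 0.07974 → include.
Optimal diet: F, B, C — 3 of 3 types.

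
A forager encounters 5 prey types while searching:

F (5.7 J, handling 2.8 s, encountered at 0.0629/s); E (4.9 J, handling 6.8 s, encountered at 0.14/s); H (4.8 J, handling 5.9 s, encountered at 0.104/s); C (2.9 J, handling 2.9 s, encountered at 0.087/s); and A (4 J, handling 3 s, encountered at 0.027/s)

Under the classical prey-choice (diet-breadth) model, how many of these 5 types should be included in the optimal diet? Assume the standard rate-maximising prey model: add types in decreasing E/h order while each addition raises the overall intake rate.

Profitabilities (E/h, J/s): F 2.04, A 1.33, C 1, H 0.814, E 0.721. Add prey in this order while the next type's profitability exceeds the intake rate on those already taken.
Rate on top 1: 0.3048. A: 1.33 > 0.3048 → include.
Rate on top 2: 0.3711. C: 1 > 0.3711 → include.
Rate on top 3: 0.4762. H: 0.814 > 0.4762 → include.
Rate on top 4: 0.5737. E: 0.721 > 0.5737 → include.
Optimal diet: F, A, C, H, E — 5 of 5 types.

5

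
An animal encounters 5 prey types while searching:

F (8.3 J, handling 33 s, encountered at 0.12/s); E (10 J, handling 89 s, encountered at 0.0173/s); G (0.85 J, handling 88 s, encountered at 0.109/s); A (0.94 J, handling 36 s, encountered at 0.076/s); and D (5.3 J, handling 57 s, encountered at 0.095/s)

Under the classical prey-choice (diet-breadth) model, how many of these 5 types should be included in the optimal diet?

1

Profitabilities (E/h, J/s): F 0.252, E 0.112, D 0.093, A 0.0261, G 0.00966. Add prey in this order while the next type's profitability exceeds the intake rate on those already taken.
Rate on top 1: 0.2008. E: 0.112 < 0.2008 → exclude; stop.
Optimal diet: F — 1 of 5 types.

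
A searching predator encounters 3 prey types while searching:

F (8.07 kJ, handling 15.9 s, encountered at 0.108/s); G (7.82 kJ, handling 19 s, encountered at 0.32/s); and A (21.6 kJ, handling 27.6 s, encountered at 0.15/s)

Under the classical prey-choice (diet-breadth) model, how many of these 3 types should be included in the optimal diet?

1

Rank by E/h (kJ/s): A 0.783, F 0.508, G 0.412. Include each in turn until the next type's E/h falls below the running intake rate.
Rate on top 1: 0.6304. F: 0.508 < 0.6304 → exclude; stop.
Optimal diet: A — 1 of 3 types.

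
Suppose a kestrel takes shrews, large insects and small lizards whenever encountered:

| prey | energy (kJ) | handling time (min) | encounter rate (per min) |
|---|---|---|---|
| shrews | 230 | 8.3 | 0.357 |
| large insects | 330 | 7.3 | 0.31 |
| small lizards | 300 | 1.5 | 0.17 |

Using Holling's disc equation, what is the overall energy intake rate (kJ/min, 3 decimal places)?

R = (0.357×230 + 0.31×330 + 0.17×300) / (1 + 0.357×8.3 + 0.31×7.3 + 0.17×1.5) = 235.4/6.481 = 36.32 kJ/min.

36.323 kJ/min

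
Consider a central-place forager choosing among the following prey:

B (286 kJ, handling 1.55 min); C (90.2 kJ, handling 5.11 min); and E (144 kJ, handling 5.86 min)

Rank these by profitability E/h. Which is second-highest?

E

Profitability E/h (kJ/min): B = 286/1.55 = 185, C = 90.2/5.11 = 17.7, E = 144/5.86 = 24.6.
Ranked: B > E > C.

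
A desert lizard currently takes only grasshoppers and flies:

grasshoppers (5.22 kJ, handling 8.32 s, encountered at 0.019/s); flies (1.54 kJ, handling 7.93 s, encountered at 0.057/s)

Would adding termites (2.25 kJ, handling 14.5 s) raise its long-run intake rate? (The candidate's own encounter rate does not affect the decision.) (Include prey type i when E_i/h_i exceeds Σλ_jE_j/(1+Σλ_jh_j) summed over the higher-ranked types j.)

Yes

On grasshoppers and flies alone, R = ΣλE/(1+Σλh) = 0.187/1.61 = 0.1161 kJ/s.
Profitability of termites: 2.25/14.5 = 0.1552 kJ/s.
0.1552 > 0.1161, so adding termites raises the average — include it.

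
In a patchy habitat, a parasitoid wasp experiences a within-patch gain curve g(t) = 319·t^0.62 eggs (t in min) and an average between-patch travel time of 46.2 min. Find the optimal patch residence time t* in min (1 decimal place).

Maximise g(t)/(T+t): set derivative to zero → g'(t)(T+t) = g(t).
g'(t) = 0.62·319·t^-0.38. Setting 0.62·319·t^-0.38 = 319·t^0.62/(46.2+t) gives 0.62(46.2+t) = t, so 0.38·t = 0.62×46.2.
t* = 0.62×46.2/0.38 = 75.38 min.

75.4 min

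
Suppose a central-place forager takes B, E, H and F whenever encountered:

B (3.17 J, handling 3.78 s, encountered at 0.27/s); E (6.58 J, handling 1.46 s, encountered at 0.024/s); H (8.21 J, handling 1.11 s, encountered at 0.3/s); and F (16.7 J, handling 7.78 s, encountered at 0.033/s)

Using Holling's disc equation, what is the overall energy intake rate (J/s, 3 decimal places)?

1.523 J/s

Energy encountered per unit search time: 0.27×3.17 + 0.024×6.58 + 0.3×8.21 + 0.033×16.7 = 4.028 J/s.
Handling time per unit search time: 0.27×3.78 + 0.024×1.46 + 0.3×1.11 + 0.033×7.78 = 1.645.
Rate = 4.028/(1 + 1.645) = 1.523 J/s.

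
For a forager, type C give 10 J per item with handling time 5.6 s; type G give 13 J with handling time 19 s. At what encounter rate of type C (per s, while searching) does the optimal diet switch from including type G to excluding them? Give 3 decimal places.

0.111 per s

Drop type G once their profitability E₂/h₂ falls below the rate achievable on type C alone: E₂/h₂ = λE₁/(1 + λh₁).
Solve for λ: λE₁h₂ = E₂(1 + λh₁) → λ(E₁h₂ − E₂h₁) = E₂ → λ = E₂/(E₁h₂ − E₂h₁).
λ = 13/(10×19 − 13×5.6) = 13/117.2 = 0.1109 per s.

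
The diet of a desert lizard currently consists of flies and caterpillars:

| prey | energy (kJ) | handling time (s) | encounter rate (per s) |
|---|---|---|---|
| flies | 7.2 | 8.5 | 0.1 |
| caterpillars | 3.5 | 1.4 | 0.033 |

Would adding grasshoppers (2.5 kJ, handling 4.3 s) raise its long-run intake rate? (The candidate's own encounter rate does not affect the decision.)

Current rate: (0.1×7.2 + 0.033×3.5)/(1 + 0.1×8.5 + 0.033×1.4) = 0.4406 kJ/s.
grasshoppers: E/h = 2.5/4.3 = 0.5814 kJ/s.
Since 0.5814 > R, including grasshoppers increases the long-run rate.

Yes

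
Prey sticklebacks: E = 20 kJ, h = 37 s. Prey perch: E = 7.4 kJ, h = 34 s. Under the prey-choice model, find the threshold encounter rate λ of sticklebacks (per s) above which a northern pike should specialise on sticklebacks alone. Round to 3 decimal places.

The zero-one rule: include perch iff E₂/h₂ > λE₁/(1+λh₁). Equality gives the switch point.
λE₁h₂ = E₂ + λE₂h₁ ⇒ λ = E₂/(E₁h₂ − E₂h₁) = 7.4/(680 − 273.8) = 0.01822 per s.

0.018 per s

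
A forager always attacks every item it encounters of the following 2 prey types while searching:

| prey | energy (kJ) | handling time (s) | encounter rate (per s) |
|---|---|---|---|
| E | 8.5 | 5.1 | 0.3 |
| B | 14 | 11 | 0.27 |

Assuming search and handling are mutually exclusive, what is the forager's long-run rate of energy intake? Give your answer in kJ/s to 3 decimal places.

1.151 kJ/s

R = (0.3×8.5 + 0.27×14) / (1 + 0.3×5.1 + 0.27×11) = 6.33/5.5 = 1.151 kJ/s.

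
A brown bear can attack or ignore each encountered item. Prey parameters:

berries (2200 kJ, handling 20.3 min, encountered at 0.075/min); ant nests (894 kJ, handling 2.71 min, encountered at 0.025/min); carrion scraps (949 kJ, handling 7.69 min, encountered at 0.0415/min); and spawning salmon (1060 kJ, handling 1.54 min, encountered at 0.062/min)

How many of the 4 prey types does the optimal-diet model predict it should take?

4

E/h in descending order: spawning salmon 688, ant nests 330, carrion scraps 123, berries 108 kJ/min. The optimal diet is the largest prefix of this list for which every included type satisfies E_i/h_i > R on the types above it.
Rate on top 1: 59.99. ant nests: 330 > 59.99 → include.
Rate on top 2: 75.71. carrion scraps: 123 > 75.71 → include.
Rate on top 3: 85.98. berries: 108 > 85.98 → include.
Optimal diet: spawning salmon, ant nests, carrion scraps, berries — 4 of 4 types.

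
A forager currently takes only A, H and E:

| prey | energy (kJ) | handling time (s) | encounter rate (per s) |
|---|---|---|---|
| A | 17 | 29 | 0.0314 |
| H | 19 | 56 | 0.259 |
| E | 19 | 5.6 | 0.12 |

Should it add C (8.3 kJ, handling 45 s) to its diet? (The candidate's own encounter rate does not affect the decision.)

On A, H and E alone, R = ΣλE/(1+Σλh) = 7.735/17.09 = 0.4527 kJ/s.
C: E/h = 8.3/45 = 0.1844 kJ/s.
Since 0.1844 < R, time spent handling C is better spent searching.

No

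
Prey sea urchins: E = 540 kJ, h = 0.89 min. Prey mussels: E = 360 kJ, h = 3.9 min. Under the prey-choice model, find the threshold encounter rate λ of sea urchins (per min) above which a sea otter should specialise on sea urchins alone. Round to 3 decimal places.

The zero-one rule: include mussels iff E₂/h₂ > λE₁/(1+λh₁). Equality gives the switch point.
λE₁h₂ = E₂ + λE₂h₁ ⇒ λ = E₂/(E₁h₂ − E₂h₁) = 360/(2106 − 320.4) = 0.2016 per min.

0.202 per min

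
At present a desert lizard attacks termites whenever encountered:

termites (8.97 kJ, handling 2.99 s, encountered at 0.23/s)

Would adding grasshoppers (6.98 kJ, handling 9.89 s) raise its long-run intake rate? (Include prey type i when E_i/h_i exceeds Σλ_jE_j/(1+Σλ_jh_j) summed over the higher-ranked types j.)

Intake rate on the current diet: R = (0.23×8.97) / (1 + 0.23×2.99) = 2.063/1.688 = 1.222 kJ/s.
grasshoppers: E/h = 6.98/9.89 = 0.7058 kJ/s.
0.7058 < 1.222, so adding grasshoppers would lower the average — exclude it.

No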